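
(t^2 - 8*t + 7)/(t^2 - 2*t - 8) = (-t^2 + 8*t - 7)/(-t^2 + 2*t + 8)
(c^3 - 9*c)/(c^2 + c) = (c^2 - 9)/(c + 1)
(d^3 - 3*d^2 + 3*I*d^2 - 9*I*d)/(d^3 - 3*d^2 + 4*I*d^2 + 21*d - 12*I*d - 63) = d*(d + 3*I)/(d^2 + 4*I*d + 21)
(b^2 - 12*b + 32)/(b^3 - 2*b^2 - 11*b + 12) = (b - 8)/(b^2 + 2*b - 3)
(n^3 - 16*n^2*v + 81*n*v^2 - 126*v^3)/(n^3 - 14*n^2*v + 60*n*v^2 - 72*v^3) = (n^2 - 10*n*v + 21*v^2)/(n^2 - 8*n*v + 12*v^2)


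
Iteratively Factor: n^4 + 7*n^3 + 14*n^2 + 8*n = (n + 1)*(n^3 + 6*n^2 + 8*n) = (n + 1)*(n + 2)*(n^2 + 4*n) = (n + 1)*(n + 2)*(n + 4)*(n)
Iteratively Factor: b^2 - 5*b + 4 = (b - 1)*(b - 4)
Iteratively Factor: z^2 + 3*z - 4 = (z + 4)*(z - 1)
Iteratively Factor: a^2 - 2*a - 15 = (a - 5)*(a + 3)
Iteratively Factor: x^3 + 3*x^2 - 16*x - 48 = (x - 4)*(x^2 + 7*x + 12) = (x - 4)*(x + 3)*(x + 4)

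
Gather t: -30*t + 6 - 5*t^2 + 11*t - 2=-5*t^2 - 19*t + 4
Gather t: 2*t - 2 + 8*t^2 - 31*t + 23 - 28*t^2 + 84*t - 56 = -20*t^2 + 55*t - 35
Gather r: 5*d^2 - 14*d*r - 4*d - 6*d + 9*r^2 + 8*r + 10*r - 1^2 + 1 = 5*d^2 - 10*d + 9*r^2 + r*(18 - 14*d)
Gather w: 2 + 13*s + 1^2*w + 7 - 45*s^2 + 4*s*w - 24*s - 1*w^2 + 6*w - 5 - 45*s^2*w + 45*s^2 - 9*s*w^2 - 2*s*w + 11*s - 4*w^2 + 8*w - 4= w^2*(-9*s - 5) + w*(-45*s^2 + 2*s + 15)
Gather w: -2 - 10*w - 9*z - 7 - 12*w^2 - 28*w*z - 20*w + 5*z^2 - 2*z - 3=-12*w^2 + w*(-28*z - 30) + 5*z^2 - 11*z - 12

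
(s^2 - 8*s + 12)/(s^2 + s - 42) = (s - 2)/(s + 7)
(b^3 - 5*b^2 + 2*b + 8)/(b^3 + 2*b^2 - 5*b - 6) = (b - 4)/(b + 3)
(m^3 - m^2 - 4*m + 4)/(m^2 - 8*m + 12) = (m^2 + m - 2)/(m - 6)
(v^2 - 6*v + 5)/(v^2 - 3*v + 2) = (v - 5)/(v - 2)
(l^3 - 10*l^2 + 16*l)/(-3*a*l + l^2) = (-l^2 + 10*l - 16)/(3*a - l)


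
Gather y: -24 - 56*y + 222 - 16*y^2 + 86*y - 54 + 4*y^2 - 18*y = -12*y^2 + 12*y + 144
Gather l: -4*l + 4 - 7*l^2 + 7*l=-7*l^2 + 3*l + 4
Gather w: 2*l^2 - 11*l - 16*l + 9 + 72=2*l^2 - 27*l + 81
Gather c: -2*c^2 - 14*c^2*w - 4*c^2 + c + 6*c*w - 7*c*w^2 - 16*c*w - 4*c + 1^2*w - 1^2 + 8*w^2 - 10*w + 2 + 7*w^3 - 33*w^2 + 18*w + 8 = c^2*(-14*w - 6) + c*(-7*w^2 - 10*w - 3) + 7*w^3 - 25*w^2 + 9*w + 9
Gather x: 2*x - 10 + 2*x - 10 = 4*x - 20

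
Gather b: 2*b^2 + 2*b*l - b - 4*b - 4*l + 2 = 2*b^2 + b*(2*l - 5) - 4*l + 2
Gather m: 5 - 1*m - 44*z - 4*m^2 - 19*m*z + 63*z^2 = -4*m^2 + m*(-19*z - 1) + 63*z^2 - 44*z + 5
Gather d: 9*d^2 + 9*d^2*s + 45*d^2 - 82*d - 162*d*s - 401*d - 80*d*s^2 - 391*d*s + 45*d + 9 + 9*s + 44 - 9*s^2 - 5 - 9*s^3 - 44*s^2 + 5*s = d^2*(9*s + 54) + d*(-80*s^2 - 553*s - 438) - 9*s^3 - 53*s^2 + 14*s + 48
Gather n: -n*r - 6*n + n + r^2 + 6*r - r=n*(-r - 5) + r^2 + 5*r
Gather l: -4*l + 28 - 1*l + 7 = 35 - 5*l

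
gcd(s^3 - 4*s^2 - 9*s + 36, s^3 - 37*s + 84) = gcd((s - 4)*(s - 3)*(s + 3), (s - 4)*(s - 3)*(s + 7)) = s^2 - 7*s + 12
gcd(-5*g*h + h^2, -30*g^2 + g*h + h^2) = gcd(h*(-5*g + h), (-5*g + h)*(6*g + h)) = 5*g - h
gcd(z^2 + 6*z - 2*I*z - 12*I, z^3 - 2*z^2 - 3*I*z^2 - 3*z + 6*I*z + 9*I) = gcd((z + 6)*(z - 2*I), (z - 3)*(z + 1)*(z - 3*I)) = 1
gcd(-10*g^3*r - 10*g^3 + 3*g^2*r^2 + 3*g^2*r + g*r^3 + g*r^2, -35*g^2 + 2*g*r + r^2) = 1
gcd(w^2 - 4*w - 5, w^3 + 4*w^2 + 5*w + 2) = w + 1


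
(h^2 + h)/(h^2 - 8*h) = (h + 1)/(h - 8)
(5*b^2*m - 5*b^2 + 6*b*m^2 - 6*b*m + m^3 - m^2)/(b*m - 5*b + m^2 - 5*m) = (5*b*m - 5*b + m^2 - m)/(m - 5)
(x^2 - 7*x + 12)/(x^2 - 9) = (x - 4)/(x + 3)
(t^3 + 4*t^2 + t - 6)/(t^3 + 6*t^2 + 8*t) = (t^2 + 2*t - 3)/(t*(t + 4))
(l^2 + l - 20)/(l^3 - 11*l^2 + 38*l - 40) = (l + 5)/(l^2 - 7*l + 10)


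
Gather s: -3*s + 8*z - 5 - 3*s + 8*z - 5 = -6*s + 16*z - 10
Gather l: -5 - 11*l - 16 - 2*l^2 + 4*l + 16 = -2*l^2 - 7*l - 5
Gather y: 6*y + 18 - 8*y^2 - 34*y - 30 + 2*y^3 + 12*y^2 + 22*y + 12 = 2*y^3 + 4*y^2 - 6*y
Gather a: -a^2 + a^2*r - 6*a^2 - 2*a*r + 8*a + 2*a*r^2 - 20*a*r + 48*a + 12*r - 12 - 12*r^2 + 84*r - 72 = a^2*(r - 7) + a*(2*r^2 - 22*r + 56) - 12*r^2 + 96*r - 84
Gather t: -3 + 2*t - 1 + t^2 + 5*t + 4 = t^2 + 7*t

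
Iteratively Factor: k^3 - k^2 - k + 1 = (k + 1)*(k^2 - 2*k + 1) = (k - 1)*(k + 1)*(k - 1)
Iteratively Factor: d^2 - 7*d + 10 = (d - 5)*(d - 2)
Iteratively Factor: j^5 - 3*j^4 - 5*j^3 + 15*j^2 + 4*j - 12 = (j - 1)*(j^4 - 2*j^3 - 7*j^2 + 8*j + 12) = (j - 1)*(j + 1)*(j^3 - 3*j^2 - 4*j + 12) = (j - 2)*(j - 1)*(j + 1)*(j^2 - j - 6) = (j - 2)*(j - 1)*(j + 1)*(j + 2)*(j - 3)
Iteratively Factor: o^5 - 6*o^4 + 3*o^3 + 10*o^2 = (o)*(o^4 - 6*o^3 + 3*o^2 + 10*o) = o^2*(o^3 - 6*o^2 + 3*o + 10) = o^2*(o + 1)*(o^2 - 7*o + 10) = o^2*(o - 2)*(o + 1)*(o - 5)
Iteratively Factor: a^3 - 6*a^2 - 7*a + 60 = (a - 5)*(a^2 - a - 12) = (a - 5)*(a - 4)*(a + 3)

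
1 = 1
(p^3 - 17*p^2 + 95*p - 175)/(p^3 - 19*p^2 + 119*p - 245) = (p - 5)/(p - 7)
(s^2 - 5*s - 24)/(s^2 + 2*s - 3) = (s - 8)/(s - 1)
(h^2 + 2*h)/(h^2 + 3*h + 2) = h/(h + 1)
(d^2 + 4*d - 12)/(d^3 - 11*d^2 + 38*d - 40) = (d + 6)/(d^2 - 9*d + 20)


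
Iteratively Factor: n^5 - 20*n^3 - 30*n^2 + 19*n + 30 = (n + 3)*(n^4 - 3*n^3 - 11*n^2 + 3*n + 10) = (n + 2)*(n + 3)*(n^3 - 5*n^2 - n + 5) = (n - 1)*(n + 2)*(n + 3)*(n^2 - 4*n - 5) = (n - 5)*(n - 1)*(n + 2)*(n + 3)*(n + 1)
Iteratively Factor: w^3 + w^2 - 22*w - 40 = (w - 5)*(w^2 + 6*w + 8) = (w - 5)*(w + 4)*(w + 2)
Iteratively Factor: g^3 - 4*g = (g)*(g^2 - 4) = g*(g + 2)*(g - 2)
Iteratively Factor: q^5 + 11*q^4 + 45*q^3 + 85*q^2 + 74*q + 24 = (q + 2)*(q^4 + 9*q^3 + 27*q^2 + 31*q + 12) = (q + 2)*(q + 4)*(q^3 + 5*q^2 + 7*q + 3) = (q + 2)*(q + 3)*(q + 4)*(q^2 + 2*q + 1) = (q + 1)*(q + 2)*(q + 3)*(q + 4)*(q + 1)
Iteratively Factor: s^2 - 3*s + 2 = (s - 1)*(s - 2)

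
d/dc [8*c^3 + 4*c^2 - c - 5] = 24*c^2 + 8*c - 1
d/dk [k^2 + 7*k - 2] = 2*k + 7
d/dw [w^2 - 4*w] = 2*w - 4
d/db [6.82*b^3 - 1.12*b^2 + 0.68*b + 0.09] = 20.46*b^2 - 2.24*b + 0.68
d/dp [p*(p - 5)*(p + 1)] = 3*p^2 - 8*p - 5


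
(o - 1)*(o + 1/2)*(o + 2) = o^3 + 3*o^2/2 - 3*o/2 - 1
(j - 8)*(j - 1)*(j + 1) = j^3 - 8*j^2 - j + 8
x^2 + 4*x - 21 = (x - 3)*(x + 7)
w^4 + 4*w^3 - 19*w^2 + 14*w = w*(w - 2)*(w - 1)*(w + 7)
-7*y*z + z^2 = z*(-7*y + z)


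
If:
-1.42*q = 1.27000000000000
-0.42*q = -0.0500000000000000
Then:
No Solution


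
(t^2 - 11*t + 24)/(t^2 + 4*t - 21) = (t - 8)/(t + 7)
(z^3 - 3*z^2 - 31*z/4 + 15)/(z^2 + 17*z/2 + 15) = (z^2 - 11*z/2 + 6)/(z + 6)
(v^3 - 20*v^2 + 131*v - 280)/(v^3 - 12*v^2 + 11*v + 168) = (v - 5)/(v + 3)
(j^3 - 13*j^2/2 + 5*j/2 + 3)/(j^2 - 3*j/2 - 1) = (j^2 - 7*j + 6)/(j - 2)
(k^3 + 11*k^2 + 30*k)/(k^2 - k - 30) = k*(k + 6)/(k - 6)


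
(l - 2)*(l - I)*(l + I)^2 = l^4 - 2*l^3 + I*l^3 + l^2 - 2*I*l^2 - 2*l + I*l - 2*I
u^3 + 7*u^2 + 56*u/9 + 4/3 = (u + 1/3)*(u + 2/3)*(u + 6)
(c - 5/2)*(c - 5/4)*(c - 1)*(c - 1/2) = c^4 - 21*c^3/4 + 37*c^2/4 - 105*c/16 + 25/16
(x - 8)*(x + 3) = x^2 - 5*x - 24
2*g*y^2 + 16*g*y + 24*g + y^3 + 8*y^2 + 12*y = (2*g + y)*(y + 2)*(y + 6)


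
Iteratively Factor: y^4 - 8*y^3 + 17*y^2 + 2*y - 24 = (y + 1)*(y^3 - 9*y^2 + 26*y - 24) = (y - 4)*(y + 1)*(y^2 - 5*y + 6) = (y - 4)*(y - 2)*(y + 1)*(y - 3)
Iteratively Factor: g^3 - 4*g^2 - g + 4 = (g - 4)*(g^2 - 1) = (g - 4)*(g + 1)*(g - 1)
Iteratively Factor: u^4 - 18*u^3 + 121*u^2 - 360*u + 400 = (u - 5)*(u^3 - 13*u^2 + 56*u - 80) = (u - 5)*(u - 4)*(u^2 - 9*u + 20) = (u - 5)*(u - 4)^2*(u - 5)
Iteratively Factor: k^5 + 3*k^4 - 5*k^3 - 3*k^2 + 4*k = (k + 4)*(k^4 - k^3 - k^2 + k) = (k - 1)*(k + 4)*(k^3 - k) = k*(k - 1)*(k + 4)*(k^2 - 1) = k*(k - 1)*(k + 1)*(k + 4)*(k - 1)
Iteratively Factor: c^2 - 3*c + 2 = (c - 2)*(c - 1)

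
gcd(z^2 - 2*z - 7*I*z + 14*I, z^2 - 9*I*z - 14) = z - 7*I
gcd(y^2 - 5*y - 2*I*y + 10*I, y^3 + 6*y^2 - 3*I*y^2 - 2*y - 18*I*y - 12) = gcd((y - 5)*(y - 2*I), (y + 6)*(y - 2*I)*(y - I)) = y - 2*I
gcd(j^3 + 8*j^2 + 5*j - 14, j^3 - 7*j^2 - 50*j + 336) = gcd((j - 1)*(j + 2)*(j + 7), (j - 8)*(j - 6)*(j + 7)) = j + 7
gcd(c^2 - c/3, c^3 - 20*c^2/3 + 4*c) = c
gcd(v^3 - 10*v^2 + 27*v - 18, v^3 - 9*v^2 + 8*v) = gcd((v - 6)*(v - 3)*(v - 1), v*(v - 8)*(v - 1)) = v - 1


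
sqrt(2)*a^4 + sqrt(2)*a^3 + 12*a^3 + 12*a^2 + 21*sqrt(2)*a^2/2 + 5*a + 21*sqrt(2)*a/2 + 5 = (a + sqrt(2)/2)^2*(a + 5*sqrt(2))*(sqrt(2)*a + sqrt(2))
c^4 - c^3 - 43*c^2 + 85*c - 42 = (c - 6)*(c - 1)^2*(c + 7)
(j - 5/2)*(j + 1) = j^2 - 3*j/2 - 5/2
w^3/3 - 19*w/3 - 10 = (w/3 + 1)*(w - 5)*(w + 2)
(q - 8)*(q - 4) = q^2 - 12*q + 32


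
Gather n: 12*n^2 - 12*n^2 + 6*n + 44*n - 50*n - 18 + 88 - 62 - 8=0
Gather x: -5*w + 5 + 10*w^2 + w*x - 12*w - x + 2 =10*w^2 - 17*w + x*(w - 1) + 7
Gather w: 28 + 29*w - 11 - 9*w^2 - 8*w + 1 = -9*w^2 + 21*w + 18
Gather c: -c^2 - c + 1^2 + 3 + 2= -c^2 - c + 6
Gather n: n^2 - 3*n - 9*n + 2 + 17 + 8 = n^2 - 12*n + 27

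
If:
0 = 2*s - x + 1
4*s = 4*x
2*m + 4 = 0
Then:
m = -2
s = -1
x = -1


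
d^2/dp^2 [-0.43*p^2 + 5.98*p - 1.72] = -0.860000000000000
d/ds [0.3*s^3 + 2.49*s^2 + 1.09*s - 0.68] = 0.9*s^2 + 4.98*s + 1.09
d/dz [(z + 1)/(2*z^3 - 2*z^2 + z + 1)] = 4*z*(-z^2 - z + 1)/(4*z^6 - 8*z^5 + 8*z^4 - 3*z^2 + 2*z + 1)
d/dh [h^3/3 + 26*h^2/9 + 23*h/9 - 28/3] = h^2 + 52*h/9 + 23/9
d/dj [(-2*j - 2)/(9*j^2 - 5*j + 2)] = 2*(9*j^2 + 18*j - 7)/(81*j^4 - 90*j^3 + 61*j^2 - 20*j + 4)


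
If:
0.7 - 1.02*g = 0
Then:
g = 0.69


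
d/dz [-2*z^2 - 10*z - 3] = -4*z - 10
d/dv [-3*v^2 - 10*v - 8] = -6*v - 10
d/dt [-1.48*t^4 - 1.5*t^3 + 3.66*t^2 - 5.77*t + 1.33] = -5.92*t^3 - 4.5*t^2 + 7.32*t - 5.77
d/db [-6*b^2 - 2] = -12*b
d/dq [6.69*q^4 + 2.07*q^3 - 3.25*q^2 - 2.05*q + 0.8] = 26.76*q^3 + 6.21*q^2 - 6.5*q - 2.05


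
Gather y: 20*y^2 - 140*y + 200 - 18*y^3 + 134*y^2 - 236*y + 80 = -18*y^3 + 154*y^2 - 376*y + 280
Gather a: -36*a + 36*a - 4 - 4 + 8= 0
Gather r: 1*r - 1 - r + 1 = 0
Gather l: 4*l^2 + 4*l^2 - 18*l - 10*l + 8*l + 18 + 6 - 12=8*l^2 - 20*l + 12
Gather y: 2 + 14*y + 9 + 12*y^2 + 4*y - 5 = 12*y^2 + 18*y + 6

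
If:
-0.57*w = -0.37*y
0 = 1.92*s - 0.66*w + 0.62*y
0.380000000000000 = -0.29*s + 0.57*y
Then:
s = -0.06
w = 0.41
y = 0.63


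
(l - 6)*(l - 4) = l^2 - 10*l + 24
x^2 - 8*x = x*(x - 8)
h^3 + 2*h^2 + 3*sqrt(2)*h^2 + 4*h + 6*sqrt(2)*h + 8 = (h + 2)*(h + sqrt(2))*(h + 2*sqrt(2))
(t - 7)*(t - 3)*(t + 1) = t^3 - 9*t^2 + 11*t + 21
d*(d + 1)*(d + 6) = d^3 + 7*d^2 + 6*d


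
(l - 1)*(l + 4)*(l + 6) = l^3 + 9*l^2 + 14*l - 24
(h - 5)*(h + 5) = h^2 - 25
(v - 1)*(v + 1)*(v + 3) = v^3 + 3*v^2 - v - 3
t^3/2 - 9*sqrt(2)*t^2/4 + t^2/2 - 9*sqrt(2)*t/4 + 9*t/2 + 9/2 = (t/2 + 1/2)*(t - 3*sqrt(2))*(t - 3*sqrt(2)/2)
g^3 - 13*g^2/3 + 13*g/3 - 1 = (g - 3)*(g - 1)*(g - 1/3)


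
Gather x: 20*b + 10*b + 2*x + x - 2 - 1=30*b + 3*x - 3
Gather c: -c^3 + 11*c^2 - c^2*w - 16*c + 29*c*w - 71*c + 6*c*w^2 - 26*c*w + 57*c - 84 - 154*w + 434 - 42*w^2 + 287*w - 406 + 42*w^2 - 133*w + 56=-c^3 + c^2*(11 - w) + c*(6*w^2 + 3*w - 30)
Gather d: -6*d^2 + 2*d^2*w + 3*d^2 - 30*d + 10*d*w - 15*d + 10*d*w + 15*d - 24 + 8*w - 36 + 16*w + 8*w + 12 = d^2*(2*w - 3) + d*(20*w - 30) + 32*w - 48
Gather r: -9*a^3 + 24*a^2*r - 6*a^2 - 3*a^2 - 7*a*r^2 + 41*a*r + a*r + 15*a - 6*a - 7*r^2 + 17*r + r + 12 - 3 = -9*a^3 - 9*a^2 + 9*a + r^2*(-7*a - 7) + r*(24*a^2 + 42*a + 18) + 9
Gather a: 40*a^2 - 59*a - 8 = 40*a^2 - 59*a - 8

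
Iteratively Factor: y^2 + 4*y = (y)*(y + 4)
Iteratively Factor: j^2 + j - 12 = (j - 3)*(j + 4)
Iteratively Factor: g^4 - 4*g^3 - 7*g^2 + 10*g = (g + 2)*(g^3 - 6*g^2 + 5*g) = (g - 1)*(g + 2)*(g^2 - 5*g) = (g - 5)*(g - 1)*(g + 2)*(g)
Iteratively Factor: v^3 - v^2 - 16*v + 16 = (v - 4)*(v^2 + 3*v - 4) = (v - 4)*(v + 4)*(v - 1)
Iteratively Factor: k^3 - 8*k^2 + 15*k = (k)*(k^2 - 8*k + 15) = k*(k - 5)*(k - 3)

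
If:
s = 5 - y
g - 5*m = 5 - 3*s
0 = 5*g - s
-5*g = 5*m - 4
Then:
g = 3/7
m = 13/35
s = 15/7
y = 20/7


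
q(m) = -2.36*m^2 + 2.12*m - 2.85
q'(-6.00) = 30.44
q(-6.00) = -100.53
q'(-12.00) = 58.76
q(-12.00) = -368.13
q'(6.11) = -26.72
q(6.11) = -78.00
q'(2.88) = -11.47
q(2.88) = -16.32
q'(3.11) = -12.56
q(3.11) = -19.08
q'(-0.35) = 3.77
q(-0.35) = -3.88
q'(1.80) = -6.38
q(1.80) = -6.68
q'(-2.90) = 15.81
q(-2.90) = -28.85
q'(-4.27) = 22.27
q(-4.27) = -54.93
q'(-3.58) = 19.02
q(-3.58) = -40.69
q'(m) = 2.12 - 4.72*m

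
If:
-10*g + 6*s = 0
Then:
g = 3*s/5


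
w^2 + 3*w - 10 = (w - 2)*(w + 5)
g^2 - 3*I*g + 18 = (g - 6*I)*(g + 3*I)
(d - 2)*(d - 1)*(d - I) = d^3 - 3*d^2 - I*d^2 + 2*d + 3*I*d - 2*I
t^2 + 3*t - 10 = (t - 2)*(t + 5)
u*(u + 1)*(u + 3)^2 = u^4 + 7*u^3 + 15*u^2 + 9*u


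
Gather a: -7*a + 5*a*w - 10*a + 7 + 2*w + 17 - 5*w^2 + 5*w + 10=a*(5*w - 17) - 5*w^2 + 7*w + 34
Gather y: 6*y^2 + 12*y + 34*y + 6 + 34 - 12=6*y^2 + 46*y + 28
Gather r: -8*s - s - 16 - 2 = -9*s - 18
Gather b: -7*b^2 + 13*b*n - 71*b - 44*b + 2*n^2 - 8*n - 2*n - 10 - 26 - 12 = -7*b^2 + b*(13*n - 115) + 2*n^2 - 10*n - 48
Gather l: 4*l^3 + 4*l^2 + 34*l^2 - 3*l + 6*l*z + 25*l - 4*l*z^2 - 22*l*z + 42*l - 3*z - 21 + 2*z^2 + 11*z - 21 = 4*l^3 + 38*l^2 + l*(-4*z^2 - 16*z + 64) + 2*z^2 + 8*z - 42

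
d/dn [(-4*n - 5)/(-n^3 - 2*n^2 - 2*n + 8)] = (4*n^3 + 8*n^2 + 8*n - (4*n + 5)*(3*n^2 + 4*n + 2) - 32)/(n^3 + 2*n^2 + 2*n - 8)^2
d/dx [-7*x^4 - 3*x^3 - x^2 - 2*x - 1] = -28*x^3 - 9*x^2 - 2*x - 2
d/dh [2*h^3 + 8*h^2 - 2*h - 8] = 6*h^2 + 16*h - 2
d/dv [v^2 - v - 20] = 2*v - 1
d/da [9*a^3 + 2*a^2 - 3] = a*(27*a + 4)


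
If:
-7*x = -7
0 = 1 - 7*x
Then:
No Solution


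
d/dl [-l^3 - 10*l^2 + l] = -3*l^2 - 20*l + 1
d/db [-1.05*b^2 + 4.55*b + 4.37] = 4.55 - 2.1*b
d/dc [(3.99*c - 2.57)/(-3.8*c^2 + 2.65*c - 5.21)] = (15.162*c^2 - 19.532*c - 13.9774)/(14.44*c^4 - 20.14*c^3 + 46.6185*c^2 - 27.613*c + 27.1441)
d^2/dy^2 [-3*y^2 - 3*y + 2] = -6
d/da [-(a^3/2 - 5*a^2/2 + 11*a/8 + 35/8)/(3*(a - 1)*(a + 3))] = (-4*a^4 - 16*a^3 + 87*a^2 - 50*a + 103)/(24*(a^4 + 4*a^3 - 2*a^2 - 12*a + 9))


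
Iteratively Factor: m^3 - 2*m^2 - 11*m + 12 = (m - 1)*(m^2 - m - 12) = (m - 1)*(m + 3)*(m - 4)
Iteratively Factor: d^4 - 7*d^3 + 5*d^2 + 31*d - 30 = (d - 1)*(d^3 - 6*d^2 - d + 30) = (d - 1)*(d + 2)*(d^2 - 8*d + 15) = (d - 5)*(d - 1)*(d + 2)*(d - 3)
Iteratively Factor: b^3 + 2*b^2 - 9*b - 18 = (b + 2)*(b^2 - 9) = (b + 2)*(b + 3)*(b - 3)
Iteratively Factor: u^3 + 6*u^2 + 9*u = (u + 3)*(u^2 + 3*u) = (u + 3)^2*(u)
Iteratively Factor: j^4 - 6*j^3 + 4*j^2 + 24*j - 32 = (j - 2)*(j^3 - 4*j^2 - 4*j + 16) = (j - 2)^2*(j^2 - 2*j - 8) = (j - 2)^2*(j + 2)*(j - 4)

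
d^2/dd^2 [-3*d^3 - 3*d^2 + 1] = -18*d - 6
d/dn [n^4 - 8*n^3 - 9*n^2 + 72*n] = 4*n^3 - 24*n^2 - 18*n + 72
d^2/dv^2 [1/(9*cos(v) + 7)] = 9*(9*sin(v)^2 + 7*cos(v) + 9)/(9*cos(v) + 7)^3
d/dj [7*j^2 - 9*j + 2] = 14*j - 9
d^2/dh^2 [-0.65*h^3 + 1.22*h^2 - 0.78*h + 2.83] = 2.44 - 3.9*h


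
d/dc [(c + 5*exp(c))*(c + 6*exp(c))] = 11*c*exp(c) + 2*c + 60*exp(2*c) + 11*exp(c)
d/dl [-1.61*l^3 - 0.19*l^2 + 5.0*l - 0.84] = -4.83*l^2 - 0.38*l + 5.0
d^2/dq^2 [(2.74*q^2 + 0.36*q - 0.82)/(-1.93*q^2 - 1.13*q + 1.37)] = (9.26940399999999*q^3 - 25.142496*q^2 + 5.018772*q - 4.969604)/(7.189057*q^6 + 12.627411*q^5 - 7.916088*q^4 - 16.484101*q^3 + 5.619192*q^2 + 6.362691*q - 2.571353)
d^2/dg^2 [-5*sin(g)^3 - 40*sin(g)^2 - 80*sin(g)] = 45*sin(g)^3 + 160*sin(g)^2 + 50*sin(g) - 80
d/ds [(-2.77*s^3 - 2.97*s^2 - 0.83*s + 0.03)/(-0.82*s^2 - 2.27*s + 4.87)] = (2.2714*s^4 + 12.5758*s^3 - 34.4084*s^2 - 28.8786*s - 3.974)/(0.6724*s^4 + 3.7228*s^3 - 2.8339*s^2 - 22.1098*s + 23.7169)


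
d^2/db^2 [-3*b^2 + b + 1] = -6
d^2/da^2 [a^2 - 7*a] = 2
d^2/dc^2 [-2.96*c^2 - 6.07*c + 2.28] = -5.92000000000000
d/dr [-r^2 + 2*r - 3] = 2 - 2*r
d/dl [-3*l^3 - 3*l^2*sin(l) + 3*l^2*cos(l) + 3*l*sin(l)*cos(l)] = -3*sqrt(2)*l^2*sin(l + pi/4) - 9*l^2 + 3*l*cos(2*l) + 6*sqrt(2)*l*cos(l + pi/4) + 3*sin(2*l)/2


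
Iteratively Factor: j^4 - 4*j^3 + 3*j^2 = (j)*(j^3 - 4*j^2 + 3*j) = j^2*(j^2 - 4*j + 3) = j^2*(j - 1)*(j - 3)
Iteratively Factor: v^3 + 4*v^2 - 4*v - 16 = (v + 2)*(v^2 + 2*v - 8) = (v + 2)*(v + 4)*(v - 2)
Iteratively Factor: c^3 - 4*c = (c)*(c^2 - 4) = c*(c + 2)*(c - 2)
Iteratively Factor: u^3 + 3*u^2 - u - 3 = (u - 1)*(u^2 + 4*u + 3) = (u - 1)*(u + 1)*(u + 3)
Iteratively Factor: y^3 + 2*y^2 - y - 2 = (y - 1)*(y^2 + 3*y + 2) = (y - 1)*(y + 2)*(y + 1)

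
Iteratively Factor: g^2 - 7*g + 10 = (g - 5)*(g - 2)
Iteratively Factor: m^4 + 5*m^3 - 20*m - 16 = (m + 1)*(m^3 + 4*m^2 - 4*m - 16) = (m - 2)*(m + 1)*(m^2 + 6*m + 8) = (m - 2)*(m + 1)*(m + 4)*(m + 2)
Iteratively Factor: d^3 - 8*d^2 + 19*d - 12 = (d - 3)*(d^2 - 5*d + 4) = (d - 3)*(d - 1)*(d - 4)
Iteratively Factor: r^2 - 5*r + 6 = (r - 2)*(r - 3)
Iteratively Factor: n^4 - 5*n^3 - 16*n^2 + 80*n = (n + 4)*(n^3 - 9*n^2 + 20*n) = (n - 4)*(n + 4)*(n^2 - 5*n) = n*(n - 4)*(n + 4)*(n - 5)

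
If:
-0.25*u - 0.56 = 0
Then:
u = -2.24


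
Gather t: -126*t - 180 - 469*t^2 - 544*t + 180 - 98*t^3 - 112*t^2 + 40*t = -98*t^3 - 581*t^2 - 630*t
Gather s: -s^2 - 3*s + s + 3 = -s^2 - 2*s + 3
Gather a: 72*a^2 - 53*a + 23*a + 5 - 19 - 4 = 72*a^2 - 30*a - 18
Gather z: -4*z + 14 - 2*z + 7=21 - 6*z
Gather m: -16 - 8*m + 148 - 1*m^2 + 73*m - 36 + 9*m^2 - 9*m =8*m^2 + 56*m + 96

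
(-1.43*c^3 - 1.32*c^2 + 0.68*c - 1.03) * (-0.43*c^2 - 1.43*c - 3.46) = 0.6149*c^5 + 2.6125*c^4 + 6.543*c^3 + 4.0377*c^2 - 0.8799*c + 3.5638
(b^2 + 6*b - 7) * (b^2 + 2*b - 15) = b^4 + 8*b^3 - 10*b^2 - 104*b + 105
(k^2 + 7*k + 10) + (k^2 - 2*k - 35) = 2*k^2 + 5*k - 25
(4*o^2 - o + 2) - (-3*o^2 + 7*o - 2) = 7*o^2 - 8*o + 4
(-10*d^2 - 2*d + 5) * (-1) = 10*d^2 + 2*d - 5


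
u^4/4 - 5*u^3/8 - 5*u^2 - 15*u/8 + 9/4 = (u/4 + 1/4)*(u - 6)*(u - 1/2)*(u + 3)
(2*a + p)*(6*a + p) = 12*a^2 + 8*a*p + p^2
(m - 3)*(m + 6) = m^2 + 3*m - 18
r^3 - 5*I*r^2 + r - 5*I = (r - 5*I)*(r - I)*(r + I)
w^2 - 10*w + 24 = (w - 6)*(w - 4)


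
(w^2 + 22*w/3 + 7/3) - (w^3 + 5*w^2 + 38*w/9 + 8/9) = -w^3 - 4*w^2 + 28*w/9 + 13/9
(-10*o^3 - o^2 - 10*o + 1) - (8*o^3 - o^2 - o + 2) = -18*o^3 - 9*o - 1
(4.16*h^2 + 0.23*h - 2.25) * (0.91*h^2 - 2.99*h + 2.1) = 3.7856*h^4 - 12.2291*h^3 + 6.0008*h^2 + 7.2105*h - 4.725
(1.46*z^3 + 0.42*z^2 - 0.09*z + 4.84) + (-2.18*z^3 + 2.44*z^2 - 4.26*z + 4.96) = -0.72*z^3 + 2.86*z^2 - 4.35*z + 9.8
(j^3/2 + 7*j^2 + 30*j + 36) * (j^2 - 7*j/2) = j^5/2 + 21*j^4/4 + 11*j^3/2 - 69*j^2 - 126*j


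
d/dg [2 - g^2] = -2*g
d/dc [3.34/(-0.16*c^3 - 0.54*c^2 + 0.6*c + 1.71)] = (1.6032*c^2 + 3.6072*c - 2.004)/(0.16*c^3 + 0.54*c^2 - 0.6*c - 1.71)^2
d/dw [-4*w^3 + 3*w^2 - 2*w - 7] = -12*w^2 + 6*w - 2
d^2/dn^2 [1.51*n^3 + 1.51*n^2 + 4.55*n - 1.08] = 9.06*n + 3.02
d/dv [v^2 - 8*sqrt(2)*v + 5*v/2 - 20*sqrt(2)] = 2*v - 8*sqrt(2) + 5/2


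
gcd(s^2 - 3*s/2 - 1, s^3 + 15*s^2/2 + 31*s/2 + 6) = s + 1/2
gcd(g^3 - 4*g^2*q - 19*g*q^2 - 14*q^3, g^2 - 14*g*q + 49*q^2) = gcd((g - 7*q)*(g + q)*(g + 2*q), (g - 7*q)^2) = -g + 7*q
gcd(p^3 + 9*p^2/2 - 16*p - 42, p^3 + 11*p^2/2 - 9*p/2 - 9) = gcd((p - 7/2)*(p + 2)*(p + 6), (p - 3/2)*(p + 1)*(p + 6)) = p + 6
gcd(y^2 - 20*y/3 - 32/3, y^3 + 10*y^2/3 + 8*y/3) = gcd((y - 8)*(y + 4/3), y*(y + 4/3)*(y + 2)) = y + 4/3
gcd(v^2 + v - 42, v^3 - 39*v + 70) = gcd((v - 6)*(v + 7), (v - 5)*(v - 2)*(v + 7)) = v + 7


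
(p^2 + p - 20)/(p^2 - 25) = (p - 4)/(p - 5)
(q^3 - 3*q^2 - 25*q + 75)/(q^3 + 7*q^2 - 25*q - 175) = (q - 3)/(q + 7)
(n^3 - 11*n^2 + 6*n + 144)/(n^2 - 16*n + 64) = (n^2 - 3*n - 18)/(n - 8)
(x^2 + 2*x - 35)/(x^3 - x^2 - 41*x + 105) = 1/(x - 3)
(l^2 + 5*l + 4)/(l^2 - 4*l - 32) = (l + 1)/(l - 8)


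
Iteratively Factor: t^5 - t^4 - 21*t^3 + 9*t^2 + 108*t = (t + 3)*(t^4 - 4*t^3 - 9*t^2 + 36*t) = t*(t + 3)*(t^3 - 4*t^2 - 9*t + 36) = t*(t - 4)*(t + 3)*(t^2 - 9) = t*(t - 4)*(t + 3)^2*(t - 3)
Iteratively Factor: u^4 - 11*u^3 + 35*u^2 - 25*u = (u)*(u^3 - 11*u^2 + 35*u - 25) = u*(u - 5)*(u^2 - 6*u + 5) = u*(u - 5)*(u - 1)*(u - 5)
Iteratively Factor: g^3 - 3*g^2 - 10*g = (g + 2)*(g^2 - 5*g) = g*(g + 2)*(g - 5)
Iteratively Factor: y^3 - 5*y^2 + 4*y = (y - 4)*(y^2 - y) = y*(y - 4)*(y - 1)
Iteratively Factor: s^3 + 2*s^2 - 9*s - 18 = (s + 2)*(s^2 - 9) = (s - 3)*(s + 2)*(s + 3)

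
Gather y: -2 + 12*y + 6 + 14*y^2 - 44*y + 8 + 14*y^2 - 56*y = 28*y^2 - 88*y + 12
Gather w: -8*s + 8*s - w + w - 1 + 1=0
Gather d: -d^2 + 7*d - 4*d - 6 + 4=-d^2 + 3*d - 2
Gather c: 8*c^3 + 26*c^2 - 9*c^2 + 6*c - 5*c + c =8*c^3 + 17*c^2 + 2*c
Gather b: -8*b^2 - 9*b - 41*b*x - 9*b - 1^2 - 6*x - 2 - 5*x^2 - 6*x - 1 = -8*b^2 + b*(-41*x - 18) - 5*x^2 - 12*x - 4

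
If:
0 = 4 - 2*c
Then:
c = 2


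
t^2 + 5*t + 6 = (t + 2)*(t + 3)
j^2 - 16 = (j - 4)*(j + 4)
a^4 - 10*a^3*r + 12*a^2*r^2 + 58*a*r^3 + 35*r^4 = (a - 7*r)*(a - 5*r)*(a + r)^2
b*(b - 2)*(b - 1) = b^3 - 3*b^2 + 2*b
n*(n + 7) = n^2 + 7*n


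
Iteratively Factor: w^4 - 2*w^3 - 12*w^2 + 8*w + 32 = (w - 4)*(w^3 + 2*w^2 - 4*w - 8) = (w - 4)*(w - 2)*(w^2 + 4*w + 4) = (w - 4)*(w - 2)*(w + 2)*(w + 2)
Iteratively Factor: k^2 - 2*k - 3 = (k - 3)*(k + 1)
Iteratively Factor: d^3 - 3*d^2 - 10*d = (d + 2)*(d^2 - 5*d) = (d - 5)*(d + 2)*(d)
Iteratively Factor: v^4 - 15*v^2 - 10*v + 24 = (v + 3)*(v^3 - 3*v^2 - 6*v + 8) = (v - 4)*(v + 3)*(v^2 + v - 2) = (v - 4)*(v - 1)*(v + 3)*(v + 2)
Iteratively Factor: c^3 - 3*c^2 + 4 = (c - 2)*(c^2 - c - 2) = (c - 2)^2*(c + 1)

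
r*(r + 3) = r^2 + 3*r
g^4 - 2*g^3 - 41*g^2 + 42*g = g*(g - 7)*(g - 1)*(g + 6)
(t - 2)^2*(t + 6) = t^3 + 2*t^2 - 20*t + 24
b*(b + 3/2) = b^2 + 3*b/2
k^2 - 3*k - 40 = (k - 8)*(k + 5)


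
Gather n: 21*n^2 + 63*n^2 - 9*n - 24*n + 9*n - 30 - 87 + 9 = 84*n^2 - 24*n - 108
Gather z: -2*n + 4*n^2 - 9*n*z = 4*n^2 - 9*n*z - 2*n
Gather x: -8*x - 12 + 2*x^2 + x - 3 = 2*x^2 - 7*x - 15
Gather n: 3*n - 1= 3*n - 1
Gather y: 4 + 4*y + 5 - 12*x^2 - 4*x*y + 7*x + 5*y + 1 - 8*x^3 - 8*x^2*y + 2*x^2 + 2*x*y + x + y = -8*x^3 - 10*x^2 + 8*x + y*(-8*x^2 - 2*x + 10) + 10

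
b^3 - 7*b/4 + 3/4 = (b - 1)*(b - 1/2)*(b + 3/2)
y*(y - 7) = y^2 - 7*y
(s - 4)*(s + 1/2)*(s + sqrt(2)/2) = s^3 - 7*s^2/2 + sqrt(2)*s^2/2 - 7*sqrt(2)*s/4 - 2*s - sqrt(2)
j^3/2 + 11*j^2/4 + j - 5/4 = (j/2 + 1/2)*(j - 1/2)*(j + 5)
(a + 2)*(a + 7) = a^2 + 9*a + 14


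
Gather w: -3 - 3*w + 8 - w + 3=8 - 4*w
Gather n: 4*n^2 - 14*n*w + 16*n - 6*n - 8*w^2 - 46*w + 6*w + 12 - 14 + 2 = 4*n^2 + n*(10 - 14*w) - 8*w^2 - 40*w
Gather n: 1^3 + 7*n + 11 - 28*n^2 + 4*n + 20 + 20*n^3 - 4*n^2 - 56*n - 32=20*n^3 - 32*n^2 - 45*n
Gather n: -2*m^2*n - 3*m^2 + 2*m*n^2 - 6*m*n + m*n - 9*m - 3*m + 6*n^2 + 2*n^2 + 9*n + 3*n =-3*m^2 - 12*m + n^2*(2*m + 8) + n*(-2*m^2 - 5*m + 12)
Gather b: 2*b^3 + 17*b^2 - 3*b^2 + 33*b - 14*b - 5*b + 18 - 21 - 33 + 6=2*b^3 + 14*b^2 + 14*b - 30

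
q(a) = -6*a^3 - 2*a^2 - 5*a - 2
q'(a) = -18*a^2 - 4*a - 5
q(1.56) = -37.45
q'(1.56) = -55.04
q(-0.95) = 6.09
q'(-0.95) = -17.44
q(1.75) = -49.03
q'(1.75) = -67.12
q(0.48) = -5.52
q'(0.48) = -11.07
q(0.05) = -2.26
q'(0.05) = -5.24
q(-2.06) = 52.26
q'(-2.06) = -73.14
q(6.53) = -1790.60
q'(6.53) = -798.66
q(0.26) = -3.54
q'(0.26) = -7.26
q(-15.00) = 19873.00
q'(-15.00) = -3995.00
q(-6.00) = 1252.00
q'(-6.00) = -629.00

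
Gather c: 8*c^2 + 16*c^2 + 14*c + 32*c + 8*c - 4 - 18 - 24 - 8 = 24*c^2 + 54*c - 54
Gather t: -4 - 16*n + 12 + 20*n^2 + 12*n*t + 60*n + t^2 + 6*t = 20*n^2 + 44*n + t^2 + t*(12*n + 6) + 8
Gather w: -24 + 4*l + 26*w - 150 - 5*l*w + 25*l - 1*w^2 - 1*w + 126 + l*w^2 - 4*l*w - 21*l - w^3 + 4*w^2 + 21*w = 8*l - w^3 + w^2*(l + 3) + w*(46 - 9*l) - 48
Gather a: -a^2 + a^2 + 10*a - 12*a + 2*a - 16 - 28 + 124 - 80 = 0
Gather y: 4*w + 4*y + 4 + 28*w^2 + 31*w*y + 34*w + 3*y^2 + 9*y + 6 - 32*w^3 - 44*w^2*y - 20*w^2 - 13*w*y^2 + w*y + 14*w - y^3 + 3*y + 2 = -32*w^3 + 8*w^2 + 52*w - y^3 + y^2*(3 - 13*w) + y*(-44*w^2 + 32*w + 16) + 12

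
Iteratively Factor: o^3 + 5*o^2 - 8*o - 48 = (o - 3)*(o^2 + 8*o + 16) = (o - 3)*(o + 4)*(o + 4)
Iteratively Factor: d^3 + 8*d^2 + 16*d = (d)*(d^2 + 8*d + 16) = d*(d + 4)*(d + 4)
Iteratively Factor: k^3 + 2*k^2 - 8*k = (k - 2)*(k^2 + 4*k) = k*(k - 2)*(k + 4)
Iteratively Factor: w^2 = (w)*(w)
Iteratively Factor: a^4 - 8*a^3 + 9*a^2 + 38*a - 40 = (a - 1)*(a^3 - 7*a^2 + 2*a + 40) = (a - 5)*(a - 1)*(a^2 - 2*a - 8) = (a - 5)*(a - 1)*(a + 2)*(a - 4)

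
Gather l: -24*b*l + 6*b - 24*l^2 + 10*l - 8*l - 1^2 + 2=6*b - 24*l^2 + l*(2 - 24*b) + 1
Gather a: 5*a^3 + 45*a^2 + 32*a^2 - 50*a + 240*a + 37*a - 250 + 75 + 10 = 5*a^3 + 77*a^2 + 227*a - 165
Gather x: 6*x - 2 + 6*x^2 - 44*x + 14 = 6*x^2 - 38*x + 12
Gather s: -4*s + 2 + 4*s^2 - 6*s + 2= 4*s^2 - 10*s + 4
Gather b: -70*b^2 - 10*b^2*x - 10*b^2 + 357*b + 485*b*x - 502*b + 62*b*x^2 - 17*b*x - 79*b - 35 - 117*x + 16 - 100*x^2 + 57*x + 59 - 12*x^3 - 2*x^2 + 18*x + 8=b^2*(-10*x - 80) + b*(62*x^2 + 468*x - 224) - 12*x^3 - 102*x^2 - 42*x + 48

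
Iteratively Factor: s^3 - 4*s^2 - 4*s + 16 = (s - 2)*(s^2 - 2*s - 8) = (s - 2)*(s + 2)*(s - 4)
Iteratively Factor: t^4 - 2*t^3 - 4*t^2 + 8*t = (t - 2)*(t^3 - 4*t) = t*(t - 2)*(t^2 - 4) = t*(t - 2)^2*(t + 2)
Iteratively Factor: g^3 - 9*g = (g + 3)*(g^2 - 3*g) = g*(g + 3)*(g - 3)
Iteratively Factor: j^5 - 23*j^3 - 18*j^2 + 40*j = (j - 5)*(j^4 + 5*j^3 + 2*j^2 - 8*j) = (j - 5)*(j + 4)*(j^3 + j^2 - 2*j) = (j - 5)*(j - 1)*(j + 4)*(j^2 + 2*j) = (j - 5)*(j - 1)*(j + 2)*(j + 4)*(j)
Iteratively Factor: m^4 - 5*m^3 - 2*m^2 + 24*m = (m - 3)*(m^3 - 2*m^2 - 8*m) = (m - 3)*(m + 2)*(m^2 - 4*m) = m*(m - 3)*(m + 2)*(m - 4)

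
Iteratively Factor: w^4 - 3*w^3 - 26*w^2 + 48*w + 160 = (w + 4)*(w^3 - 7*w^2 + 2*w + 40) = (w + 2)*(w + 4)*(w^2 - 9*w + 20) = (w - 5)*(w + 2)*(w + 4)*(w - 4)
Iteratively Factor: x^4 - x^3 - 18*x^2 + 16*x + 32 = (x + 4)*(x^3 - 5*x^2 + 2*x + 8) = (x - 2)*(x + 4)*(x^2 - 3*x - 4) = (x - 2)*(x + 1)*(x + 4)*(x - 4)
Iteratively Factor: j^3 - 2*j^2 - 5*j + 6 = (j - 1)*(j^2 - j - 6) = (j - 1)*(j + 2)*(j - 3)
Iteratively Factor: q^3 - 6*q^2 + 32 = (q + 2)*(q^2 - 8*q + 16) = (q - 4)*(q + 2)*(q - 4)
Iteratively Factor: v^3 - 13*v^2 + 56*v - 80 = (v - 4)*(v^2 - 9*v + 20) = (v - 4)^2*(v - 5)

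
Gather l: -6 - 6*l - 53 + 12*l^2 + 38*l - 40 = 12*l^2 + 32*l - 99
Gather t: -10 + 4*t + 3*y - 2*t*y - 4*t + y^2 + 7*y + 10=-2*t*y + y^2 + 10*y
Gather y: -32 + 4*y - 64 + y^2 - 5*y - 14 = y^2 - y - 110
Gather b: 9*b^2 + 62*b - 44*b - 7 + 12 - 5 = 9*b^2 + 18*b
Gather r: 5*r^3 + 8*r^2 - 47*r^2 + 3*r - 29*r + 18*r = 5*r^3 - 39*r^2 - 8*r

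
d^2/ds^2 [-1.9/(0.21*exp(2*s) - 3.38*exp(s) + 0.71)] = (-1.9*(0.42*exp(s) - 3.38)*(0.84*exp(s) - 6.76)*exp(s) + (1.596*exp(s) - 6.422)*(0.21*exp(2*s) - 3.38*exp(s) + 0.71))*exp(s)/(0.21*exp(2*s) - 3.38*exp(s) + 0.71)^3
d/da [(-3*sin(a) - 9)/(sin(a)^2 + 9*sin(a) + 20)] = 3*(sin(a)^2 + 6*sin(a) + 7)*cos(a)/(sin(a)^2 + 9*sin(a) + 20)^2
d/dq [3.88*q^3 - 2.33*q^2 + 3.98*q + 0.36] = 11.64*q^2 - 4.66*q + 3.98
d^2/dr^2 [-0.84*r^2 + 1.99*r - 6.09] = -1.68000000000000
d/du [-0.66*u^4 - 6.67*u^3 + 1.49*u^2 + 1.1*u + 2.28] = -2.64*u^3 - 20.01*u^2 + 2.98*u + 1.1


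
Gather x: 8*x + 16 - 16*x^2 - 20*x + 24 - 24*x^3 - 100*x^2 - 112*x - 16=-24*x^3 - 116*x^2 - 124*x + 24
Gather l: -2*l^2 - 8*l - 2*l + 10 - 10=-2*l^2 - 10*l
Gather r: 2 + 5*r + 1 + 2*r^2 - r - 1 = 2*r^2 + 4*r + 2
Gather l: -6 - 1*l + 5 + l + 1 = 0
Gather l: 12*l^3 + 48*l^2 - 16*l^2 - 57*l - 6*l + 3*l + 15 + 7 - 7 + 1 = 12*l^3 + 32*l^2 - 60*l + 16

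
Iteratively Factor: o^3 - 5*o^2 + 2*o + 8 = (o + 1)*(o^2 - 6*o + 8) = (o - 4)*(o + 1)*(o - 2)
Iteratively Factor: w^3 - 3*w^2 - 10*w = (w)*(w^2 - 3*w - 10) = w*(w + 2)*(w - 5)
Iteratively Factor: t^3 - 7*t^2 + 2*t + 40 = (t - 5)*(t^2 - 2*t - 8) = (t - 5)*(t - 4)*(t + 2)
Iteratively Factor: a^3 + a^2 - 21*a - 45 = (a + 3)*(a^2 - 2*a - 15) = (a + 3)^2*(a - 5)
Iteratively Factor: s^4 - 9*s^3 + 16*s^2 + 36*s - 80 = (s + 2)*(s^3 - 11*s^2 + 38*s - 40) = (s - 4)*(s + 2)*(s^2 - 7*s + 10) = (s - 5)*(s - 4)*(s + 2)*(s - 2)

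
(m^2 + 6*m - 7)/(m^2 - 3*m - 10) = (-m^2 - 6*m + 7)/(-m^2 + 3*m + 10)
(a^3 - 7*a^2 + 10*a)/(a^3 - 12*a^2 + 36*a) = (a^2 - 7*a + 10)/(a^2 - 12*a + 36)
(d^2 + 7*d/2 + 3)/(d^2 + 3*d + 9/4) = 2*(d + 2)/(2*d + 3)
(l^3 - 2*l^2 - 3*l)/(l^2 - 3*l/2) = 2*(l^2 - 2*l - 3)/(2*l - 3)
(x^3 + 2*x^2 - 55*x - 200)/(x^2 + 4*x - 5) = (x^2 - 3*x - 40)/(x - 1)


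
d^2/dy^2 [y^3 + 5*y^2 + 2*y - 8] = 6*y + 10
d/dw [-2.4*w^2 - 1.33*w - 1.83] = -4.8*w - 1.33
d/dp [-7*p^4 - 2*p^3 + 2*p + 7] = -28*p^3 - 6*p^2 + 2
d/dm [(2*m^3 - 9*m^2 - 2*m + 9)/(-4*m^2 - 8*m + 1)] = 2*(-4*m^4 - 16*m^3 + 35*m^2 + 27*m + 35)/(16*m^4 + 64*m^3 + 56*m^2 - 16*m + 1)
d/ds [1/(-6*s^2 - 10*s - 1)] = 2*(6*s + 5)/(6*s^2 + 10*s + 1)^2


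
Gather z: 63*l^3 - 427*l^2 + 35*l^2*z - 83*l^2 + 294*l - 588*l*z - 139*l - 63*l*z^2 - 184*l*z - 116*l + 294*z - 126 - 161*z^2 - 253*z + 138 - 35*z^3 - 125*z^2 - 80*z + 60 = 63*l^3 - 510*l^2 + 39*l - 35*z^3 + z^2*(-63*l - 286) + z*(35*l^2 - 772*l - 39) + 72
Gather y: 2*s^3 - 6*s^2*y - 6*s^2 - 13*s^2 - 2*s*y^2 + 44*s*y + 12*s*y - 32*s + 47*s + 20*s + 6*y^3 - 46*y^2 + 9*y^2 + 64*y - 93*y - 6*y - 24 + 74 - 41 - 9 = 2*s^3 - 19*s^2 + 35*s + 6*y^3 + y^2*(-2*s - 37) + y*(-6*s^2 + 56*s - 35)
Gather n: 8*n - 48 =8*n - 48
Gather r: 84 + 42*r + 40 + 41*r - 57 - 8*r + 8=75*r + 75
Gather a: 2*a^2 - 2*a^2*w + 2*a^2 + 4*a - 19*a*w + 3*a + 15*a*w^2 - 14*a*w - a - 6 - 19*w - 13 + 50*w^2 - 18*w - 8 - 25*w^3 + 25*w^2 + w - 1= a^2*(4 - 2*w) + a*(15*w^2 - 33*w + 6) - 25*w^3 + 75*w^2 - 36*w - 28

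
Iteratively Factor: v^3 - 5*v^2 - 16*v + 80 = (v - 5)*(v^2 - 16) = (v - 5)*(v + 4)*(v - 4)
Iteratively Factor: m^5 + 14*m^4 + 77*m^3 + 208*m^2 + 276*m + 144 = (m + 3)*(m^4 + 11*m^3 + 44*m^2 + 76*m + 48) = (m + 2)*(m + 3)*(m^3 + 9*m^2 + 26*m + 24) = (m + 2)*(m + 3)^2*(m^2 + 6*m + 8) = (m + 2)*(m + 3)^2*(m + 4)*(m + 2)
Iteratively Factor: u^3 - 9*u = (u)*(u^2 - 9) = u*(u + 3)*(u - 3)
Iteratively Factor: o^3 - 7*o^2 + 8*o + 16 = (o - 4)*(o^2 - 3*o - 4) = (o - 4)^2*(o + 1)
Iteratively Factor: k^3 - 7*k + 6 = (k - 2)*(k^2 + 2*k - 3) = (k - 2)*(k + 3)*(k - 1)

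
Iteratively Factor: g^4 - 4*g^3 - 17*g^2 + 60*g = (g - 5)*(g^3 + g^2 - 12*g) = g*(g - 5)*(g^2 + g - 12) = g*(g - 5)*(g + 4)*(g - 3)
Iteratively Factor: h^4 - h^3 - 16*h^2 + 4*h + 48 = (h - 4)*(h^3 + 3*h^2 - 4*h - 12) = (h - 4)*(h + 2)*(h^2 + h - 6) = (h - 4)*(h - 2)*(h + 2)*(h + 3)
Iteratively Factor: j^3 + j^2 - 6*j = (j - 2)*(j^2 + 3*j) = j*(j - 2)*(j + 3)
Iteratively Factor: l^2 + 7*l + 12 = (l + 4)*(l + 3)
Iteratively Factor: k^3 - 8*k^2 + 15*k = (k)*(k^2 - 8*k + 15) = k*(k - 5)*(k - 3)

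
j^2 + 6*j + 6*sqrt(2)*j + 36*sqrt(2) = (j + 6)*(j + 6*sqrt(2))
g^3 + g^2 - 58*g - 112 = (g - 8)*(g + 2)*(g + 7)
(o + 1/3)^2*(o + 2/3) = o^3 + 4*o^2/3 + 5*o/9 + 2/27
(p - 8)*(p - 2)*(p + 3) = p^3 - 7*p^2 - 14*p + 48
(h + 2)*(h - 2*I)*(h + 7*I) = h^3 + 2*h^2 + 5*I*h^2 + 14*h + 10*I*h + 28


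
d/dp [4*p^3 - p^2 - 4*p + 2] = 12*p^2 - 2*p - 4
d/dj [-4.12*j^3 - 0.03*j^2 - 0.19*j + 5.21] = -12.36*j^2 - 0.06*j - 0.19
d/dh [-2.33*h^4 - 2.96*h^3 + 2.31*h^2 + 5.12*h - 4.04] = -9.32*h^3 - 8.88*h^2 + 4.62*h + 5.12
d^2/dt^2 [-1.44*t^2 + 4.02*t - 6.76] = -2.88000000000000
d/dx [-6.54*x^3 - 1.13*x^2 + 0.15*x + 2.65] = -19.62*x^2 - 2.26*x + 0.15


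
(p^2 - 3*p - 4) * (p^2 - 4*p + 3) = p^4 - 7*p^3 + 11*p^2 + 7*p - 12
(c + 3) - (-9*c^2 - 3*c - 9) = 9*c^2 + 4*c + 12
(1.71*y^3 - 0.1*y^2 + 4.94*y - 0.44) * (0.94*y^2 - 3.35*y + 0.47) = 1.6074*y^5 - 5.8225*y^4 + 5.7823*y^3 - 17.0096*y^2 + 3.7958*y - 0.2068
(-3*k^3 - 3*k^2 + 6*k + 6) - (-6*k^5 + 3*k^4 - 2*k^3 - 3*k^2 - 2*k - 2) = 6*k^5 - 3*k^4 - k^3 + 8*k + 8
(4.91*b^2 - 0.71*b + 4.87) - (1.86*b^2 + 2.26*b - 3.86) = 3.05*b^2 - 2.97*b + 8.73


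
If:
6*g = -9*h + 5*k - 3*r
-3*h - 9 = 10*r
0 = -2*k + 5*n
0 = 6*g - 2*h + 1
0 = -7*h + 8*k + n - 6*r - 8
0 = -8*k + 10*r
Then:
No Solution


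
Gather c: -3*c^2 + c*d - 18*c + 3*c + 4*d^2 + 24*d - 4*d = -3*c^2 + c*(d - 15) + 4*d^2 + 20*d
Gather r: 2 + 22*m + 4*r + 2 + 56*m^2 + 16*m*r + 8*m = 56*m^2 + 30*m + r*(16*m + 4) + 4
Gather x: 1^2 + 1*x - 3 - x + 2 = 0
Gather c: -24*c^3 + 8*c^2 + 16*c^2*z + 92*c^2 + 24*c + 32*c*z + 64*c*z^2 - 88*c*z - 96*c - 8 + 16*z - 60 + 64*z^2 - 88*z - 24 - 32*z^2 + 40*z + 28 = -24*c^3 + c^2*(16*z + 100) + c*(64*z^2 - 56*z - 72) + 32*z^2 - 32*z - 64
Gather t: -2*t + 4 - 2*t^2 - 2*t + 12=-2*t^2 - 4*t + 16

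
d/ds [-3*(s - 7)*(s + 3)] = 12 - 6*s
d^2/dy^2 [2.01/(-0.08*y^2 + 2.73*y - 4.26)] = (0.025728*y^2 - 0.877968*y - 2.01*(0.16*y - 2.73)*(0.32*y - 5.46) + 1.370016)/(0.08*y^2 - 2.73*y + 4.26)^3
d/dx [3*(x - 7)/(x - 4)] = 9/(x - 4)^2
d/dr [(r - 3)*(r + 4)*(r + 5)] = 3*r^2 + 12*r - 7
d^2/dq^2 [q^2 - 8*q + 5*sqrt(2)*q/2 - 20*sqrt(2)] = 2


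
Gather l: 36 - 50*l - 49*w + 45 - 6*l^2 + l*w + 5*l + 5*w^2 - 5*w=-6*l^2 + l*(w - 45) + 5*w^2 - 54*w + 81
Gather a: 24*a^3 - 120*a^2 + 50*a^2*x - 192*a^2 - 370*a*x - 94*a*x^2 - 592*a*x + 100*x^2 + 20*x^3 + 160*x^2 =24*a^3 + a^2*(50*x - 312) + a*(-94*x^2 - 962*x) + 20*x^3 + 260*x^2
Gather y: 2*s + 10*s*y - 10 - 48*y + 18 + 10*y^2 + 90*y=2*s + 10*y^2 + y*(10*s + 42) + 8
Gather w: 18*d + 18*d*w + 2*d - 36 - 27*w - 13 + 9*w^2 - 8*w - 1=20*d + 9*w^2 + w*(18*d - 35) - 50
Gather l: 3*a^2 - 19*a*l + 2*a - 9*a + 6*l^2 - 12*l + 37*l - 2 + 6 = 3*a^2 - 7*a + 6*l^2 + l*(25 - 19*a) + 4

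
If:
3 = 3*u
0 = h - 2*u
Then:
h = 2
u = 1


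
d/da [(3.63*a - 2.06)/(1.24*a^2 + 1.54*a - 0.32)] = (-4.5012*a^2 + 5.1088*a + 2.0108)/(1.5376*a^4 + 3.8192*a^3 + 1.578*a^2 - 0.9856*a + 0.1024)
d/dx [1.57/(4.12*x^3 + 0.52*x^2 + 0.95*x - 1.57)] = (-19.4052*x^2 - 1.6328*x - 1.4915)/(4.12*x^3 + 0.52*x^2 + 0.95*x - 1.57)^2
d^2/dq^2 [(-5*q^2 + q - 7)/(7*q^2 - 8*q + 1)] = 66*(-7*q^3 - 28*q^2 + 35*q - 12)/(343*q^6 - 1176*q^5 + 1491*q^4 - 848*q^3 + 213*q^2 - 24*q + 1)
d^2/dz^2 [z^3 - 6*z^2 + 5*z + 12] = 6*z - 12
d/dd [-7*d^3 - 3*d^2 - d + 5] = -21*d^2 - 6*d - 1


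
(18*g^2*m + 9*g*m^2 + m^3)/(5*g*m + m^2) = (18*g^2 + 9*g*m + m^2)/(5*g + m)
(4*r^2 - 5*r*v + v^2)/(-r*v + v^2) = (-4*r + v)/v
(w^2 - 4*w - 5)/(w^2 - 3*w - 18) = (-w^2 + 4*w + 5)/(-w^2 + 3*w + 18)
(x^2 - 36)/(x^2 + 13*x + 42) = (x - 6)/(x + 7)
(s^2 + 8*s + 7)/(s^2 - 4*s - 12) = (s^2 + 8*s + 7)/(s^2 - 4*s - 12)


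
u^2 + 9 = (u - 3*I)*(u + 3*I)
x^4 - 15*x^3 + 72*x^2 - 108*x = x*(x - 6)^2*(x - 3)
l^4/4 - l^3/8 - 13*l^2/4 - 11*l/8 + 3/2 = (l/4 + 1/4)*(l - 4)*(l - 1/2)*(l + 3)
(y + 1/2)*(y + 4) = y^2 + 9*y/2 + 2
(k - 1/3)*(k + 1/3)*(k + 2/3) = k^3 + 2*k^2/3 - k/9 - 2/27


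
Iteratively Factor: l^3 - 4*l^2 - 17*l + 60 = (l - 3)*(l^2 - l - 20) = (l - 5)*(l - 3)*(l + 4)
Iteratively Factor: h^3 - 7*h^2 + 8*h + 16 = (h + 1)*(h^2 - 8*h + 16) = (h - 4)*(h + 1)*(h - 4)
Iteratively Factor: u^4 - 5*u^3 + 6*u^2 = (u - 2)*(u^3 - 3*u^2) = (u - 3)*(u - 2)*(u^2) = u*(u - 3)*(u - 2)*(u)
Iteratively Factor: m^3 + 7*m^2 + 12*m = (m + 3)*(m^2 + 4*m) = m*(m + 3)*(m + 4)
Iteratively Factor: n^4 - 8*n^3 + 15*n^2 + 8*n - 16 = (n - 4)*(n^3 - 4*n^2 - n + 4) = (n - 4)*(n + 1)*(n^2 - 5*n + 4) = (n - 4)^2*(n + 1)*(n - 1)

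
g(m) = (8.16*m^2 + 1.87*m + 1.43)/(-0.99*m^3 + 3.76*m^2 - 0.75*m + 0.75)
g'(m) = (16.32*m + 1.87)/(-0.99*m^3 + 3.76*m^2 - 0.75*m + 0.75) + (2.97*m^2 - 7.52*m + 0.75)*(8.16*m^2 + 1.87*m + 1.43)/(-0.99*m^3 + 3.76*m^2 - 0.75*m + 0.75)^2 = (8.0784*m^4 + 3.7026*m^3 - 8.9041*m^2 + 1.4864*m + 2.475)/(0.9801*m^6 - 7.4448*m^5 + 15.6226*m^4 - 7.125*m^3 + 6.2025*m^2 - 1.125*m + 0.5625)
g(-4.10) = 0.97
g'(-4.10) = 0.10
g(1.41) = 4.62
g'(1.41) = 1.51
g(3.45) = 46.40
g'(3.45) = 233.97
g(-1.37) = 1.25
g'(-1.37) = 0.02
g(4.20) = -16.26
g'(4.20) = 29.74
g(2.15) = 6.46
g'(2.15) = 3.90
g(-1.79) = 1.22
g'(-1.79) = 0.08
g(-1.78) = 1.22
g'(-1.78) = 0.08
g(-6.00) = 0.80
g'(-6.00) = 0.07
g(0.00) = 1.91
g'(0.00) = 4.40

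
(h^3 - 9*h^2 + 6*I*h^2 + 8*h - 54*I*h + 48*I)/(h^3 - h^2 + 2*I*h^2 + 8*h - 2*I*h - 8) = (h^2 + h*(-8 + 6*I) - 48*I)/(h^2 + 2*I*h + 8)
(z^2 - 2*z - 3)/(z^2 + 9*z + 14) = (z^2 - 2*z - 3)/(z^2 + 9*z + 14)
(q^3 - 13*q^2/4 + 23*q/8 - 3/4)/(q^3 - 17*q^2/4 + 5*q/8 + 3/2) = (2*q^2 - 5*q + 2)/(2*q^2 - 7*q - 4)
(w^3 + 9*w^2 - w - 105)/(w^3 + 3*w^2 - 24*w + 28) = (w^2 + 2*w - 15)/(w^2 - 4*w + 4)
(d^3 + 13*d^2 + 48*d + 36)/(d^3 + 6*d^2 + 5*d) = (d^2 + 12*d + 36)/(d*(d + 5))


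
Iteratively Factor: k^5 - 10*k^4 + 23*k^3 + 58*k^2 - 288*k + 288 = (k - 4)*(k^4 - 6*k^3 - k^2 + 54*k - 72) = (k - 4)^2*(k^3 - 2*k^2 - 9*k + 18) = (k - 4)^2*(k - 2)*(k^2 - 9) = (k - 4)^2*(k - 2)*(k + 3)*(k - 3)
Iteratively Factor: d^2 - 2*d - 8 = (d + 2)*(d - 4)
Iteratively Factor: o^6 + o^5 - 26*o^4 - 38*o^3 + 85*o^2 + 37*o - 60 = (o + 3)*(o^5 - 2*o^4 - 20*o^3 + 22*o^2 + 19*o - 20) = (o - 1)*(o + 3)*(o^4 - o^3 - 21*o^2 + o + 20) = (o - 1)*(o + 3)*(o + 4)*(o^3 - 5*o^2 - o + 5) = (o - 1)^2*(o + 3)*(o + 4)*(o^2 - 4*o - 5) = (o - 1)^2*(o + 1)*(o + 3)*(o + 4)*(o - 5)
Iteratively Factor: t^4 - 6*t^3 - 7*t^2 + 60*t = (t - 4)*(t^3 - 2*t^2 - 15*t) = (t - 4)*(t + 3)*(t^2 - 5*t) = (t - 5)*(t - 4)*(t + 3)*(t)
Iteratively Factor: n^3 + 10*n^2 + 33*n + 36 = (n + 3)*(n^2 + 7*n + 12) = (n + 3)*(n + 4)*(n + 3)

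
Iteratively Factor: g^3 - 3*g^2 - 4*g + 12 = (g - 3)*(g^2 - 4) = (g - 3)*(g + 2)*(g - 2)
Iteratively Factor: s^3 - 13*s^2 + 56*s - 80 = (s - 4)*(s^2 - 9*s + 20) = (s - 5)*(s - 4)*(s - 4)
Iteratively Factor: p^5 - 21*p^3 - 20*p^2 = (p)*(p^4 - 21*p^2 - 20*p) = p*(p - 5)*(p^3 + 5*p^2 + 4*p) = p^2*(p - 5)*(p^2 + 5*p + 4) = p^2*(p - 5)*(p + 4)*(p + 1)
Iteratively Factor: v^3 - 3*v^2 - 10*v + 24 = (v - 2)*(v^2 - v - 12) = (v - 2)*(v + 3)*(v - 4)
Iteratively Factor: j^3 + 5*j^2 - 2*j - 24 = (j - 2)*(j^2 + 7*j + 12) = (j - 2)*(j + 4)*(j + 3)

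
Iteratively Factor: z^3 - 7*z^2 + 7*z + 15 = (z + 1)*(z^2 - 8*z + 15) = (z - 5)*(z + 1)*(z - 3)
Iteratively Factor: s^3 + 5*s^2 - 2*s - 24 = (s - 2)*(s^2 + 7*s + 12) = (s - 2)*(s + 3)*(s + 4)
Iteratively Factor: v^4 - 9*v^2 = (v)*(v^3 - 9*v) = v*(v - 3)*(v^2 + 3*v) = v^2*(v - 3)*(v + 3)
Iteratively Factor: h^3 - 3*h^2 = (h)*(h^2 - 3*h) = h^2*(h - 3)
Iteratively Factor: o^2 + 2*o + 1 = (o + 1)*(o + 1)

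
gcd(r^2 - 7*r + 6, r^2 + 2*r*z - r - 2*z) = r - 1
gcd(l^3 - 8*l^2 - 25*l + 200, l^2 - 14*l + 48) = l - 8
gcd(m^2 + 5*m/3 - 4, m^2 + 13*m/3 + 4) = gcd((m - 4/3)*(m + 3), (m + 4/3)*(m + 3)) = m + 3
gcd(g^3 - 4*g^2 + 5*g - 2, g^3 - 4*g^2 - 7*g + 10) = g - 1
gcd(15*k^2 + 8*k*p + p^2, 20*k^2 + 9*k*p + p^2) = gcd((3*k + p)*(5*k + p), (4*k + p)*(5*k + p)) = 5*k + p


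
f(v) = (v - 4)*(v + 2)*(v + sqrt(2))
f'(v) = (v - 4)*(v + 2) + (v - 4)*(v + sqrt(2)) + (v + 2)*(v + sqrt(2)) = 3*v^2 - 4*v + 2*sqrt(2)*v - 8 - 2*sqrt(2)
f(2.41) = -26.82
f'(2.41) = 3.77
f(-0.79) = -3.62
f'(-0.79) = -8.03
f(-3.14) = -14.05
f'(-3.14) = 22.43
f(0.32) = -14.81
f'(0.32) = -10.90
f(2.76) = -24.64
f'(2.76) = 8.79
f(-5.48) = -134.13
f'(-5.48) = 85.68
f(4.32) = 11.60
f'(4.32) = 40.10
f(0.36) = -15.24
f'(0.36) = -10.86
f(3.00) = -22.07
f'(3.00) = 12.66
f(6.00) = 118.63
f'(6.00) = 90.14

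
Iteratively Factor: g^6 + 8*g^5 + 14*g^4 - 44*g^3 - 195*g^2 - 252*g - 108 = (g + 2)*(g^5 + 6*g^4 + 2*g^3 - 48*g^2 - 99*g - 54) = (g + 2)^2*(g^4 + 4*g^3 - 6*g^2 - 36*g - 27) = (g + 1)*(g + 2)^2*(g^3 + 3*g^2 - 9*g - 27) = (g + 1)*(g + 2)^2*(g + 3)*(g^2 - 9) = (g + 1)*(g + 2)^2*(g + 3)^2*(g - 3)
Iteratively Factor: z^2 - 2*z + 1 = (z - 1)*(z - 1)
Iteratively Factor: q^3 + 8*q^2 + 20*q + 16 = (q + 2)*(q^2 + 6*q + 8) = (q + 2)*(q + 4)*(q + 2)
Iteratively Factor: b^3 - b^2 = (b)*(b^2 - b) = b*(b - 1)*(b)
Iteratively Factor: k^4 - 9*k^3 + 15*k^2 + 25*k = (k + 1)*(k^3 - 10*k^2 + 25*k) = (k - 5)*(k + 1)*(k^2 - 5*k) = k*(k - 5)*(k + 1)*(k - 5)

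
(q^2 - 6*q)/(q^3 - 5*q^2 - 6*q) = 1/(q + 1)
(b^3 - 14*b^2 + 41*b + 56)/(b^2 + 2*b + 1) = (b^2 - 15*b + 56)/(b + 1)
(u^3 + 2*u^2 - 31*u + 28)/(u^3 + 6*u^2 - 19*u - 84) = (u - 1)/(u + 3)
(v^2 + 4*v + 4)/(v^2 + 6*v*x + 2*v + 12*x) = (v + 2)/(v + 6*x)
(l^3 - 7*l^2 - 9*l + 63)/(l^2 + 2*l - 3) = (l^2 - 10*l + 21)/(l - 1)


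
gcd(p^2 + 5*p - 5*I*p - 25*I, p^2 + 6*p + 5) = p + 5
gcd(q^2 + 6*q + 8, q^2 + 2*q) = q + 2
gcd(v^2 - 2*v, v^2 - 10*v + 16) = v - 2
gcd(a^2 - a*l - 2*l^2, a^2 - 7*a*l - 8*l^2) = a + l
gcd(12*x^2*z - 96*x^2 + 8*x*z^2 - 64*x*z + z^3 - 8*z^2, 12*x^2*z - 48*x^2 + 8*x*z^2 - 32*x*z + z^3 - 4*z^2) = 12*x^2 + 8*x*z + z^2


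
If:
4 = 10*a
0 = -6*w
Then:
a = 2/5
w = 0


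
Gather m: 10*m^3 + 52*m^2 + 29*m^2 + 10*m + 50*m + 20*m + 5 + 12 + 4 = 10*m^3 + 81*m^2 + 80*m + 21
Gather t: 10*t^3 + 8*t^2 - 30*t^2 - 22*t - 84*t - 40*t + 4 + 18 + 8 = 10*t^3 - 22*t^2 - 146*t + 30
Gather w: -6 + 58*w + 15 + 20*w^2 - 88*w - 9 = 20*w^2 - 30*w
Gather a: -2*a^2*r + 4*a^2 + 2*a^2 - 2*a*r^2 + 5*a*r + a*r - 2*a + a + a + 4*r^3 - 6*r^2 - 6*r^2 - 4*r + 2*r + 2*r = a^2*(6 - 2*r) + a*(-2*r^2 + 6*r) + 4*r^3 - 12*r^2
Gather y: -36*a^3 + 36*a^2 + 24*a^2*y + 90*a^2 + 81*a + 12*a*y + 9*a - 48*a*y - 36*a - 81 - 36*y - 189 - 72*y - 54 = -36*a^3 + 126*a^2 + 54*a + y*(24*a^2 - 36*a - 108) - 324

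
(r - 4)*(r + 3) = r^2 - r - 12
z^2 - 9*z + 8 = (z - 8)*(z - 1)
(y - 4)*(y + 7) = y^2 + 3*y - 28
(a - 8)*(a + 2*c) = a^2 + 2*a*c - 8*a - 16*c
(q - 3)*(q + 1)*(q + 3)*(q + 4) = q^4 + 5*q^3 - 5*q^2 - 45*q - 36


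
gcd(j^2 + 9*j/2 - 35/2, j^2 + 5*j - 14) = j + 7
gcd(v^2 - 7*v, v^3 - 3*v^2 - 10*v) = v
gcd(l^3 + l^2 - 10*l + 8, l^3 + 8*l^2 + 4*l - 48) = l^2 + 2*l - 8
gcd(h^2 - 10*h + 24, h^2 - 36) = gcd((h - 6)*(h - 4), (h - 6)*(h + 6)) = h - 6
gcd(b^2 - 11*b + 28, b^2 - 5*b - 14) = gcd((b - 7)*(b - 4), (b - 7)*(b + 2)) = b - 7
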